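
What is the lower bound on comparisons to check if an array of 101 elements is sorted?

To verify 101 elements are sorted, we must compare each consecutive pair. Skipping any pair allows an adversary to swap them. Therefore 100 comparisons are necessary and sufficient.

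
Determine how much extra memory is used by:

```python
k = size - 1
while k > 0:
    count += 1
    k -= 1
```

Space complexity: O(1).
Only a constant amount of auxiliary storage is used; nothing grows with n.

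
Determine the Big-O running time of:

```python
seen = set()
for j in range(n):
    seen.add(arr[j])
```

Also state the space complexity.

Time complexity: O(n).
Space complexity: O(n).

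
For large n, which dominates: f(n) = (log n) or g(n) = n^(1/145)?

g(n) = n^(1/145) grows faster: any positive power of n dominates any polylog.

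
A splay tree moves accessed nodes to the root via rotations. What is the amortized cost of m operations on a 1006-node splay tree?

Using a potential function Phi = sum of log(size of subtree) for each node, each splay operation has amortized cost O(log n) where n = 1006. Bad individual operations (O(n)) are offset by decreased potential.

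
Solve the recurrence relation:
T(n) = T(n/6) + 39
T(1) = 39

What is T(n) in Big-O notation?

Each step divides n by 6 and adds 39. After log_6(n) steps, T(n) = O(log n).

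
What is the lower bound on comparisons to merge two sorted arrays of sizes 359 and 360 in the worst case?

Adversary: with |359 - 360| <= 1 the inputs can be fully interleaved so that every adjacent pair in the merged output comes from different arrays. Then each of the 718 adjacent pairs must be directly compared, or the algorithm cannot determine their relative order. Standard merge meets this bound.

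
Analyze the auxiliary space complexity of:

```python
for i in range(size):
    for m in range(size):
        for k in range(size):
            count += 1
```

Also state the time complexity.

Space complexity: O(1).
Only a constant amount of auxiliary storage is used; nothing grows with n.
Time complexity: O(n^3).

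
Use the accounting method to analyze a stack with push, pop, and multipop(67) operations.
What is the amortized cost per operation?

Assign 2 credits per push (1 for the push, 1 saved for a future pop). Each pop or element popped by multipop(67) uses 1 saved credit. Total credits never go negative, so amortized cost is O(1).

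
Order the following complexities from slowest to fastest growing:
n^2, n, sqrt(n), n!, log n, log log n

Ordered by growth rate: log log n < log n < sqrt(n) < n < n^2 < n!.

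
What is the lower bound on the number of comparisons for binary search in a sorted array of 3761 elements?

With 3761 possible positions, we need at least ceil(log_2(3761)) = 12 comparisons. Each comparison splits the remaining candidates by at most half.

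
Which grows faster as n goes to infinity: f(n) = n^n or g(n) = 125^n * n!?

g(n) = 125^n * n! grows faster: by Stirling n! ~ sqrt(2 pi n)(n/e)^n, so 125^n n! / n^n ~ (125/e)^n sqrt(2 pi n) -> infinity since 125/e > 1.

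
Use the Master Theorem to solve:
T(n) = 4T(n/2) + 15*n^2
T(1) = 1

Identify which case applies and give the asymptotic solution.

a=4, b=2, f(n)=15*n^2.
log_2(4) = 2, so n^(log_b(a)) = n^2.
f(n) = Theta(n^2), so Case 2 applies.
T(n) = Theta(n^2 log n).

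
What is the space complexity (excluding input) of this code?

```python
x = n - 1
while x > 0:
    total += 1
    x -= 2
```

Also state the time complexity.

Space complexity: O(1).
Only a constant amount of auxiliary storage is used; nothing grows with n.
Time complexity: O(n).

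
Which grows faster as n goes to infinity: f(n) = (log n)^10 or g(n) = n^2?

g(n) = n^2 grows faster: any positive polynomial dominates any polylog.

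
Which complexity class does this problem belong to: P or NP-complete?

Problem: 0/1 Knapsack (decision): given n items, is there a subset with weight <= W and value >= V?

This problem is NP-complete: reduces from Subset Sum.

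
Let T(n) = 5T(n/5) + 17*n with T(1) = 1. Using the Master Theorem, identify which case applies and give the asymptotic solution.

a=5, b=5, f(n)=17*n.
log_5(5) = 1, so n^(log_b(a)) = n.
f(n) = Theta(n), so Case 2 applies.
T(n) = Theta(n log n).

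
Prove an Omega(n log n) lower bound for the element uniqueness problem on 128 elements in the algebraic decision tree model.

In the algebraic decision tree model, element uniqueness on 128 elements is equivalent to determining which cell of an arrangement of C(128,2) = 8128 hyperplanes x_i = x_j contains the input point. Ben-Or's theorem shows this requires Omega(n log n).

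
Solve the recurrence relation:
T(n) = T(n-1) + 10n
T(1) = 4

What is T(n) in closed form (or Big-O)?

Unrolling: T(n) = 4 + 10*(2 + 3 + ... + n) = 4 + 10*(n(n+1)/2 - 1) = O(n^2).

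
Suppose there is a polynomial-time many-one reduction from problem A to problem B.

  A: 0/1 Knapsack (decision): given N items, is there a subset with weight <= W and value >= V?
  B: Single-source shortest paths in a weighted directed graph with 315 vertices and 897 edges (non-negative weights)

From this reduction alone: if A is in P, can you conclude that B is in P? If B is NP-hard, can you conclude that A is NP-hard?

A poly-time reduction A <=_p B transfers tractability DOWN (B easy => A easy) and hardness UP (A hard => B hard), not the reverse.
From A in P, the reduction alone does NOT give B in P: any problem in P trivially reduces to SAT, yet SAT is not known to be in P.
From B NP-hard, the reduction alone does NOT give A NP-hard: again, easy problems reduce to hard ones.
(Here in fact A is NP-complete and B is in P, so no such reduction is known -- its existence would imply P = NP; the analysis concerns only what the assumed reduction would or would not let you conclude.)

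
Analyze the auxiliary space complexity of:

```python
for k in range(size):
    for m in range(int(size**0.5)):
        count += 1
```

Space complexity: O(1).
Only a constant amount of auxiliary storage is used; nothing grows with n.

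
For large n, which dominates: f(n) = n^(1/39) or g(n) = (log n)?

f(n) = n^(1/39) grows faster: any positive power of n dominates any polylog.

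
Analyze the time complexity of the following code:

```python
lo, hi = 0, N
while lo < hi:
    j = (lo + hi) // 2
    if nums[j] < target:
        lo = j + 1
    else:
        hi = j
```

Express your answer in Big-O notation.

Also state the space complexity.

Time complexity: O(log n).
Space complexity: O(1).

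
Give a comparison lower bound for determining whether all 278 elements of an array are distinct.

In the algebraic decision-tree model, the YES region for element distinctness on 278 elements has 278! connected components (one per ordering). Ben-Or's theorem then gives a lower bound of Omega(log(n!)) = Omega(n log n).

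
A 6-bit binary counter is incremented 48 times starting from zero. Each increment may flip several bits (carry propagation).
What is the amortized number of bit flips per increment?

Bit i flips on every 2^i-th increment, so over 48 increments bit i flips floor(48/2^i) times. Summing over i: total flips < 2 * 48. Amortized: < 2 = O(1) per increment.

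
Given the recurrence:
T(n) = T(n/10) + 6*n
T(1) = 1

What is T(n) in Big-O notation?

Geometric series: 6*n*(1 + 1/10 + 1/10^2 + ...) = O(n). T(n) = O(n).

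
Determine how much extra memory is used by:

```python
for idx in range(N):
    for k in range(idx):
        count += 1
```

Space complexity: O(1).
Only a constant amount of auxiliary storage is used; nothing grows with n.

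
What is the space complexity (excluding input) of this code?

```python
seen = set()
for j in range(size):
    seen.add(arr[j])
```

Space complexity: O(n).
Auxiliary storage grows linearly with the input size n in the worst case.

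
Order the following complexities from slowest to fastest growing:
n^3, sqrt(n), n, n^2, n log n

Ordered by growth rate: sqrt(n) < n < n log n < n^2 < n^3.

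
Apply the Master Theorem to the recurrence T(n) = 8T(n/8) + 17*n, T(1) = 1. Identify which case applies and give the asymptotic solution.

a=8, b=8, f(n)=17*n.
log_8(8) = 1, so n^(log_b(a)) = n.
f(n) = Theta(n), so Case 2 applies.
T(n) = Theta(n log n).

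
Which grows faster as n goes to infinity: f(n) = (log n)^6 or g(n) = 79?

f(n) = (log n)^6 grows faster: any unbounded function dominates a constant.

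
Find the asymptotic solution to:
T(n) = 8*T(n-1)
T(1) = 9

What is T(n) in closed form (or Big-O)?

Each step multiplies by 8. T(n) = T(1)*8^(n-1) = 9*8^(n-1).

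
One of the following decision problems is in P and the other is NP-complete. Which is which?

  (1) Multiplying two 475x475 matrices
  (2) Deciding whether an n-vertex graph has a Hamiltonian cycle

(1) is P: the schoolbook algorithm runs in O(n^3).
(2) is NP-complete: one of Karp's 21 NP-complete problems.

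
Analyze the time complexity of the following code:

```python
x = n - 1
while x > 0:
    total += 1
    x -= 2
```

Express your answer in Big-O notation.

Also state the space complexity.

Time complexity: O(n).
Space complexity: O(1).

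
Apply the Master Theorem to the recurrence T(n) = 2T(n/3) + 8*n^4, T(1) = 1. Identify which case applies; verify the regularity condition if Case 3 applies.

a=2, b=3, f(n)=8*n^4.
log_3(2) = 0.6309 < 4.
f(n) = Omega(n^(0.6309+epsilon)) for some epsilon > 0, so Case 3 is the candidate.
Regularity: a*f(n/b) = 2*8*(n/3)^4 = (2/81)*8*n^4 <= c*f(n) with c = 2/81 < 1. Satisfied.
Case 3: T(n) = Theta(n^4).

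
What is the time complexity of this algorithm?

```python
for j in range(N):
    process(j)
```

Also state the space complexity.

Time complexity: O(n).
Space complexity: O(1).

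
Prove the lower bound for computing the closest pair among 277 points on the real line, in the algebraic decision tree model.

Reduction from element distinctness: given 277 reals, the closest-pair distance is 0 iff two are equal. Element distinctness has an Omega(n log n) lower bound in the algebraic decision tree model (Ben-Or). Therefore closest pair on a line also requires Omega(n log n). Sorting then a linear scan achieves this.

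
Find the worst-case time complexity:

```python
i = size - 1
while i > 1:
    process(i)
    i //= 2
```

Time complexity: O(log n).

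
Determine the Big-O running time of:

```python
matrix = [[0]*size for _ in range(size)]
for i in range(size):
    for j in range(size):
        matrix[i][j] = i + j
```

Time complexity: O(n^2).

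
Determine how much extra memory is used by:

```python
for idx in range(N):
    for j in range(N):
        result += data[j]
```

Space complexity: O(1).
Only a constant amount of auxiliary storage is used; nothing grows with n.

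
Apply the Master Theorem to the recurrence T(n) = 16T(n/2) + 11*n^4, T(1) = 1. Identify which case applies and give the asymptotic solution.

a=16, b=2, f(n)=11*n^4.
log_2(16) = 4, so n^(log_b(a)) = n^4.
f(n) = Theta(n^4), so Case 2 applies.
T(n) = Theta(n^4 log n).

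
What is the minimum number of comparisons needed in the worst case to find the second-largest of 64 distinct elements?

Lower bound: finding the max needs 64-1 comparisons. By the adversary weight-doubling argument, the max must personally win >= ceil(log_2(64)) = 6 comparisons; the 2nd-largest is among those 6 losers, needing 6-1 more comparisons. Total >= 64-1 + 6-1 = 68. A balanced knockout tournament achieves this.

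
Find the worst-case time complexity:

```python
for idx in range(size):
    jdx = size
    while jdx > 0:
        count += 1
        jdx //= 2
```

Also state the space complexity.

Time complexity: O(n log n).
Space complexity: O(1).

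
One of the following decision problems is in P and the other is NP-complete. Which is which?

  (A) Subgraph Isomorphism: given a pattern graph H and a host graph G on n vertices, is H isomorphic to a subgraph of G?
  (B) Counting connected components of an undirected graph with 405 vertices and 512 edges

(A) is NP-complete: generalizes Clique and Hamiltonian Path (pattern size is part of the input).
(B) is P: BFS/DFS visits each vertex and edge once: O(V+E).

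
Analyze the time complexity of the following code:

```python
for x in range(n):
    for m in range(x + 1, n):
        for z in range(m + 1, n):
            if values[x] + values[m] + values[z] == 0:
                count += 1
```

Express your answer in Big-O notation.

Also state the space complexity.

Time complexity: O(n^3).
Space complexity: O(1).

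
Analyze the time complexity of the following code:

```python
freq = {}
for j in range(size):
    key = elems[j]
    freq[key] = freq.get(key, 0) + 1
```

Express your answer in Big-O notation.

Time complexity: O(n).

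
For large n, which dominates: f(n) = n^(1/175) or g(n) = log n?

f(n) = n^(1/175) grows faster: any positive power of n dominates log n.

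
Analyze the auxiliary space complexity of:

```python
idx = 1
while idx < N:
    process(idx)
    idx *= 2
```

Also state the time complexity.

Space complexity: O(1).
Only a constant amount of auxiliary storage is used; nothing grows with n.
Time complexity: O(log n).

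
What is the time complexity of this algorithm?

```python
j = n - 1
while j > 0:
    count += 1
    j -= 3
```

Time complexity: O(n).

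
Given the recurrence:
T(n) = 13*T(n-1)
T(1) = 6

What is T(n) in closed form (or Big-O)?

Each step multiplies by 13. T(n) = T(1)*13^(n-1) = 6*13^(n-1).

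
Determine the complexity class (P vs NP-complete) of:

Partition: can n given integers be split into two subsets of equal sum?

This problem is NP-complete: Subset Sum reduces to it (one of Karp's 21 NP-complete problems).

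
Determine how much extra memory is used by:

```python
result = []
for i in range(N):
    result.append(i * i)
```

Space complexity: O(n).
Auxiliary storage grows linearly with the input size n in the worst case.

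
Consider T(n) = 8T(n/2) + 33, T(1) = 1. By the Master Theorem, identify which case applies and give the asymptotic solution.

a=8, b=2, f(n)=33.
log_2(8) = 3 > 0.
Since f(n) = O(n^0) is polynomially smaller than n^3, Case 1 applies.
T(n) = Theta(n^3).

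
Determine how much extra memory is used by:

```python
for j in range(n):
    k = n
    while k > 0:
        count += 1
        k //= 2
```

Space complexity: O(1).
Only a constant amount of auxiliary storage is used; nothing grows with n.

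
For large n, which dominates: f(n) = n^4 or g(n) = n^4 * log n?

g(n) = n^4 * log n grows faster: extra log n factor -> infinity.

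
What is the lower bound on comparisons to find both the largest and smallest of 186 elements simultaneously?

Pair elements first (floor(186/2) comparisons), then find max among winners and min among losers. Total: ceil(3*186/2) - 2 = 277 comparisons.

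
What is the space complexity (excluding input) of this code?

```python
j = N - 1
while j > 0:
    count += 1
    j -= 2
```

Space complexity: O(1).
Only a constant amount of auxiliary storage is used; nothing grows with n.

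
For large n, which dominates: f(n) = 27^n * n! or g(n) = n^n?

f(n) = 27^n * n! grows faster: by Stirling n! ~ sqrt(2 pi n)(n/e)^n, so 27^n n! / n^n ~ (27/e)^n sqrt(2 pi n) -> infinity since 27/e > 1.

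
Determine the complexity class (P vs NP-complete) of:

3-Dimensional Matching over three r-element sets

This problem is NP-complete: one of Karp's 21 NP-complete problems.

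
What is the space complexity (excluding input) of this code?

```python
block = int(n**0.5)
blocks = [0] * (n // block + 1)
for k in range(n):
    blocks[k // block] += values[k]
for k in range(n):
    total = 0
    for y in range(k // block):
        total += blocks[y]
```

Space complexity: O(sqrt(n)).
Storage scales with sqrt(n).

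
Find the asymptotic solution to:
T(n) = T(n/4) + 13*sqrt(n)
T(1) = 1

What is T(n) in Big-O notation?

Each level contributes sqrt(n/4^k). Geometric series with ratio 1/sqrt(4) < 1 sums to O(sqrt(n)).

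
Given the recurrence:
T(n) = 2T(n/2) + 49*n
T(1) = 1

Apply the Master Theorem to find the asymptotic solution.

a=2, b=2, f(n)=49*n. log_2(2) = 1. Case 2: T(n) = O(n log n).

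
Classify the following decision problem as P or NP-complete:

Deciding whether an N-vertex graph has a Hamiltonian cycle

This problem is NP-complete: one of Karp's 21 NP-complete problems.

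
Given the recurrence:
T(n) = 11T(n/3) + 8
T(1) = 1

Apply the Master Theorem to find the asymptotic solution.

a=11, b=3, f(n)=8. log_3(11) = 2.183. Case 1 of Master Theorem: T(n) = O(n^2.183).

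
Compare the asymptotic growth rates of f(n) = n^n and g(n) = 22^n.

f(n) = n^n grows faster: n^n / 22^n = (n/22)^n -> infinity once n > 22.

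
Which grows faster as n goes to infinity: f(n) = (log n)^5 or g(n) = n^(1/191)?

g(n) = n^(1/191) grows faster: any positive power of n dominates any polylog.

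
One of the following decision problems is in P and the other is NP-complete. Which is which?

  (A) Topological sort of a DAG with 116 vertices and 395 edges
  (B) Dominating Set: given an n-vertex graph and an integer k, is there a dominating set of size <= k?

(A) is P: DFS-based topological sort runs in O(V+E).
(B) is NP-complete: reduces from Set Cover (with k part of the input).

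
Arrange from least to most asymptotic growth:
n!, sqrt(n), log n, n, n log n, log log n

Ordered by growth rate: log log n < log n < sqrt(n) < n < n log n < n!.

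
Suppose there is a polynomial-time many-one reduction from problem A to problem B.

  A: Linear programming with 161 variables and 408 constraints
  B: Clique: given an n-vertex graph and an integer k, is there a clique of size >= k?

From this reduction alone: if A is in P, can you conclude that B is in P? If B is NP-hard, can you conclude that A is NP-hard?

A poly-time reduction A <=_p B transfers tractability DOWN (B easy => A easy) and hardness UP (A hard => B hard), not the reverse.
From A in P, the reduction alone does NOT give B in P: any problem in P trivially reduces to SAT, yet SAT is not known to be in P.
From B NP-hard, the reduction alone does NOT give A NP-hard: again, easy problems reduce to hard ones.
(Here in fact A is P and B is NP-complete.)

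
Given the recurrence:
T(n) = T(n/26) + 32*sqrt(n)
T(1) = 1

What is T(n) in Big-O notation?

Each level contributes sqrt(n/26^k). Geometric series with ratio 1/sqrt(26) < 1 sums to O(sqrt(n)).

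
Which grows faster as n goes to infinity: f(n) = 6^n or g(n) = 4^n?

f(n) = 6^n grows faster: (6/4)^n -> infinity since 6/4 > 1.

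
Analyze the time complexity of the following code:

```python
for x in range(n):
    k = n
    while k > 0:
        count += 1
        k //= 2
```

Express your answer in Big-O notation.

Time complexity: O(n log n).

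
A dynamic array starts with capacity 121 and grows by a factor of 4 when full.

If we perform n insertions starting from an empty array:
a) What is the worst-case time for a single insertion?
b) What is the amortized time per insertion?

(a) Worst-case single insertion: O(n) -- when the array is full at capacity c, the resize copies all c elements, and c can be Theta(n).
(b) Resizes happen at sizes 121, 484, 1936, ... Total copy cost for n insertions: 121 + 484 + ... = O(n) (geometric series with ratio 1/4). Amortized cost per insertion: O(n)/n = O(1).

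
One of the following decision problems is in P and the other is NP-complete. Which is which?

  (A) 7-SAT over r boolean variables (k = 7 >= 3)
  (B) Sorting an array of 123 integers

(A) is NP-complete: 3-SAT is NP-complete (Cook-Levin); k-SAT for k>=3 reduces from 3-SAT.
(B) is P: merge sort runs in O(n log n).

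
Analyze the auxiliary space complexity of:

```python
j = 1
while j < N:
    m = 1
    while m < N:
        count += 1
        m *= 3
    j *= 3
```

Space complexity: O(1).
Only a constant amount of auxiliary storage is used; nothing grows with n.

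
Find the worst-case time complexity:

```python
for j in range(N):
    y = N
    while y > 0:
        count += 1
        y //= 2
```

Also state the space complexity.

Time complexity: O(n log n).
Space complexity: O(1).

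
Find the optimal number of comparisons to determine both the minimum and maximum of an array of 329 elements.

Naive approach: 656 comparisons (328 for max + 328 for min).
Optimal: Compare elements in pairs first (floor(n/2) = 164 comparisons), then find max among winners and min among losers (164 comparisons each).
Total: ceil(3n/2) - 2 = 492 comparisons. An adversary argument shows this is also a lower bound.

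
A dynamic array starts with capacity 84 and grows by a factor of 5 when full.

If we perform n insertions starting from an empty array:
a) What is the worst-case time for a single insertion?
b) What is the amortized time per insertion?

(a) Worst-case single insertion: O(n) -- when the array is full at capacity c, the resize copies all c elements, and c can be Theta(n).
(b) Resizes happen at sizes 84, 420, 2100, ... Total copy cost for n insertions: 84 + 420 + ... = O(n) (geometric series with ratio 1/5). Amortized cost per insertion: O(n)/n = O(1).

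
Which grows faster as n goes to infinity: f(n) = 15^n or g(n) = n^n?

g(n) = n^n grows faster: n^n / 15^n = (n/15)^n -> infinity once n > 15.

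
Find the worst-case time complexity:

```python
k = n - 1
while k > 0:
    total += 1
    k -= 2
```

Time complexity: O(n).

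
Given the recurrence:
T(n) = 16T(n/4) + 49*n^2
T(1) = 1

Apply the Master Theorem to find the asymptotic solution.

a=16, b=4, f(n)=49*n^2. log_4(16) = 2. Case 2: T(n) = O(n^2 log n).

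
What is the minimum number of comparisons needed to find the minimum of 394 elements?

Finding the minimum requires 393 comparisons, identical reasoning to finding the maximum. Each comparison eliminates one candidate.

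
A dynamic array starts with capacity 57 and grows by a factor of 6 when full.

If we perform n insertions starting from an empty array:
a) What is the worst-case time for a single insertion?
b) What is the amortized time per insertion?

(a) Worst-case single insertion: O(n) -- when the array is full at capacity c, the resize copies all c elements, and c can be Theta(n).
(b) Resizes happen at sizes 57, 342, 2052, ... Total copy cost for n insertions: 57 + 342 + ... = O(n) (geometric series with ratio 1/6). Amortized cost per insertion: O(n)/n = O(1).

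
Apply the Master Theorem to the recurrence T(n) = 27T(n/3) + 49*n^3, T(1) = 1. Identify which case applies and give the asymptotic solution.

a=27, b=3, f(n)=49*n^3.
log_3(27) = 3, so n^(log_b(a)) = n^3.
f(n) = Theta(n^3), so Case 2 applies.
T(n) = Theta(n^3 log n).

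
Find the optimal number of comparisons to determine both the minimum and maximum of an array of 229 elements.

Naive approach: 456 comparisons (228 for max + 228 for min).
Optimal: Compare elements in pairs first (floor(n/2) = 114 comparisons), then find max among winners and min among losers (114 comparisons each).
Total: ceil(3n/2) - 2 = 342 comparisons. An adversary argument shows this is also a lower bound.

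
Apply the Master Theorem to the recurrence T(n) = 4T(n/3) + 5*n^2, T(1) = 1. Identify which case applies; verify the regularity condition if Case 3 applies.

a=4, b=3, f(n)=5*n^2.
log_3(4) = 1.262 < 2.
f(n) = Omega(n^(1.262+epsilon)) for some epsilon > 0, so Case 3 is the candidate.
Regularity: a*f(n/b) = 4*5*(n/3)^2 = (4/9)*5*n^2 <= c*f(n) with c = 4/9 < 1. Satisfied.
Case 3: T(n) = Theta(n^2).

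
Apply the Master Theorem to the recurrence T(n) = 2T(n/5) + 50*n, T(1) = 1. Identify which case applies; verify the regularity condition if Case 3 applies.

a=2, b=5, f(n)=50*n.
log_5(2) = 0.4307 < 1.
f(n) = Omega(n^(0.4307+epsilon)) for some epsilon > 0, so Case 3 is the candidate.
Regularity: a*f(n/b) = 2*50*(n/5)^1 = (2/5)*50*n^1 <= c*f(n) with c = 2/5 < 1. Satisfied.
Case 3: T(n) = Theta(n).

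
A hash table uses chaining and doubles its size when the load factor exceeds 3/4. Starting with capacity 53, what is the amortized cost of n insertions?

Rehashing occurs when load exceeds 3/4. Total rehash cost is geometric series summing to O(n). Each insertion itself is O(1). Amortized: O(1).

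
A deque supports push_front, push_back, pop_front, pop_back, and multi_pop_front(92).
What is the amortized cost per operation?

Assign 2 credits to each push operation. A pop uses 1 saved credit. multi_pop_front(92) uses up to 92 saved credits from previous pushes. Credits never go negative. Amortized cost is O(1).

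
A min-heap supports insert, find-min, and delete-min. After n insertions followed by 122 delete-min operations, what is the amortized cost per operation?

Insert takes O(log n) worst case. Delete-min takes O(log n). Over a sequence of n inserts and 122 delete-mins, total cost is O((n + 122) log n). Amortized per operation: O(log n).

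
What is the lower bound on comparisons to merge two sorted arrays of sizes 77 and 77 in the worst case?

Adversary: with |77 - 77| <= 1 the inputs can be fully interleaved so that every adjacent pair in the merged output comes from different arrays. Then each of the 153 adjacent pairs must be directly compared, or the algorithm cannot determine their relative order. Standard merge meets this bound.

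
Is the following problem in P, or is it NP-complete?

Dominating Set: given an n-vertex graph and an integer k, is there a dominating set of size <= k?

This problem is NP-complete: reduces from Set Cover (with k part of the input).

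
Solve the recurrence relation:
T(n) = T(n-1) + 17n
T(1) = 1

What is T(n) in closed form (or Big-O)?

Unrolling: T(n) = 1 + 17*(2 + 3 + ... + n) = 1 + 17*(n(n+1)/2 - 1) = O(n^2).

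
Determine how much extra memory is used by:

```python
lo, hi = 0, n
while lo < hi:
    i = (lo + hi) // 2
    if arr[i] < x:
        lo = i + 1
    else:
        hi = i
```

Space complexity: O(1).
Only a constant amount of auxiliary storage is used; nothing grows with n.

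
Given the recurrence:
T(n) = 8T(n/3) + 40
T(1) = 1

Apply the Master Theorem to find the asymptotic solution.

a=8, b=3, f(n)=40. log_3(8) = 1.893. Case 1 of Master Theorem: T(n) = O(n^1.893).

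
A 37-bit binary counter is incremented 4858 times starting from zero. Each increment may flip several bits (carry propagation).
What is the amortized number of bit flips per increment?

Bit i flips on every 2^i-th increment, so over 4858 increments bit i flips floor(4858/2^i) times. Summing over i: total flips < 2 * 4858. Amortized: < 2 = O(1) per increment.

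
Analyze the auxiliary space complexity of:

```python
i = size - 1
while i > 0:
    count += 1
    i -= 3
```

Space complexity: O(1).
Only a constant amount of auxiliary storage is used; nothing grows with n.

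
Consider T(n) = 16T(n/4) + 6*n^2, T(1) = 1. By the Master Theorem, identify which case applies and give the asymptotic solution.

a=16, b=4, f(n)=6*n^2.
log_4(16) = 2, so n^(log_b(a)) = n^2.
f(n) = Theta(n^2), so Case 2 applies.
T(n) = Theta(n^2 log n).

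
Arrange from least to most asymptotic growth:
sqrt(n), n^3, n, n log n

Ordered by growth rate: sqrt(n) < n < n log n < n^3.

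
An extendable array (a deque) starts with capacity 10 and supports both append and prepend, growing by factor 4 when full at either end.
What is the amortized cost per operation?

Growth at either end copies all elements; capacities form a geometric sequence with ratio 4, so total copy cost over n operations is O(n) (two geometric series). Amortized O(1).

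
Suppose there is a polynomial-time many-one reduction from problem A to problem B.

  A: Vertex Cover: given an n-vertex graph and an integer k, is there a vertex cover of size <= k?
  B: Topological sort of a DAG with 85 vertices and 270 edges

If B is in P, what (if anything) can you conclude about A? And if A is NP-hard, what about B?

A poly-time reduction A <=_p B means any A-instance can be transformed to a B-instance in poly time.
If B is in P: compose the reduction with B's poly-time algorithm to solve A in poly time, so A is in P.
If A is NP-hard: every NP problem reduces to A, which reduces to B; composing reductions, every NP problem reduces to B, so B is NP-hard.
(Here in fact A is NP-complete and B is in P, so no such reduction is known -- its existence would imply P = NP; the analysis concerns only what the assumed reduction would or would not let you conclude.)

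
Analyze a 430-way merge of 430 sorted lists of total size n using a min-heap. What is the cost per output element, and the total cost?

Maintain a min-heap of size 430 holding the current head of each list. Each output step does one extract-min (O(log 430)) and one insert of that list's next element (O(log 430)). Each of the n elements passes through the heap exactly once, so the total cost is O(n log 430), i.e. O(log 430) per output element.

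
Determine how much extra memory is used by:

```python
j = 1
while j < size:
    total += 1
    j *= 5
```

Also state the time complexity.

Space complexity: O(1).
Only a constant amount of auxiliary storage is used; nothing grows with n.
Time complexity: O(log n).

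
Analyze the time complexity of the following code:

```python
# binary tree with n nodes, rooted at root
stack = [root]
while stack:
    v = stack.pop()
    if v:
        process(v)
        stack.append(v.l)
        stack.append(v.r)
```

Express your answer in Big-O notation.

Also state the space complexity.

Time complexity: O(n).
Space complexity: O(n).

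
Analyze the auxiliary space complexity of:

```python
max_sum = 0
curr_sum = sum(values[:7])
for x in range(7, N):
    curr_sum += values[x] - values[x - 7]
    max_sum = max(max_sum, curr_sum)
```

Space complexity: O(1).
Only a constant amount of auxiliary storage is used; nothing grows with n.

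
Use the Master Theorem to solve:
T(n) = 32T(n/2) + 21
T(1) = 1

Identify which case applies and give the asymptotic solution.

a=32, b=2, f(n)=21.
log_2(32) = 5 > 0.
Since f(n) = O(n^0) is polynomially smaller than n^5, Case 1 applies.
T(n) = Theta(n^5).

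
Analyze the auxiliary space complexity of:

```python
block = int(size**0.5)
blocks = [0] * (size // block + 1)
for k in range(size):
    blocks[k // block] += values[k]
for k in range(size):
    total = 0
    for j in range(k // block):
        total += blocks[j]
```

Space complexity: O(sqrt(n)).
Storage scales with sqrt(n).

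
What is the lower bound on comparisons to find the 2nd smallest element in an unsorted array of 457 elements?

Finding the 2nd smallest of 457 elements requires Omega(n) comparisons. Every element must participate in at least one comparison; otherwise it could be the 2nd smallest.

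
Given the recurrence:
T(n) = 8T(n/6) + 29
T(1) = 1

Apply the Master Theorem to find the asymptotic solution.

a=8, b=6, f(n)=29. log_6(8) = 1.161. Case 1 of Master Theorem: T(n) = O(n^1.161).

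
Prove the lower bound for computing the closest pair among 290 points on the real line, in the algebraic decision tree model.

Reduction from element distinctness: given 290 reals, the closest-pair distance is 0 iff two are equal. Element distinctness has an Omega(n log n) lower bound in the algebraic decision tree model (Ben-Or). Therefore closest pair on a line also requires Omega(n log n). Sorting then a linear scan achieves this.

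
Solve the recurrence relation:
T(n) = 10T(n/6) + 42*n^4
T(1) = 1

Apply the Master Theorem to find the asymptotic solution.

a=10, b=6, f(n)=42*n^4. log_6(10) = 1.285 < 4. Case 3: T(n) = O(n^4).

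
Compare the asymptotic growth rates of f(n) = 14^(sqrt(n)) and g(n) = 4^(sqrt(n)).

f(n) = 14^(sqrt(n)) grows faster: ratio is (14/4)^(sqrt(n)) -> infinity since 14/4 > 1.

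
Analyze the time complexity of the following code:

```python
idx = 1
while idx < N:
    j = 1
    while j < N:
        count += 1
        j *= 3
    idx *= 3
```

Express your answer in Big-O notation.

Time complexity: O(log^2 n).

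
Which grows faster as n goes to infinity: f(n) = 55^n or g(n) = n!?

g(n) = n! grows faster: n!/55^n -> infinity by Stirling.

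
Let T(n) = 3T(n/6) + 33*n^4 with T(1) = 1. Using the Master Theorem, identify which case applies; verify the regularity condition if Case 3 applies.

a=3, b=6, f(n)=33*n^4.
log_6(3) = 0.6131 < 4.
f(n) = Omega(n^(0.6131+epsilon)) for some epsilon > 0, so Case 3 is the candidate.
Regularity: a*f(n/b) = 3*33*(n/6)^4 = (3/1296)*33*n^4 <= c*f(n) with c = 3/1296 < 1. Satisfied.
Case 3: T(n) = Theta(n^4).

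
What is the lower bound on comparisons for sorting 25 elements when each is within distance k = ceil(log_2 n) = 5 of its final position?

Partition the 25 positions into floor(n/k) blocks of k = 5 consecutive positions; any permutation within a block keeps every element within k of its final position, so there are at least (k!)^(n/k) distinguishable inputs. Lower bound: log_2((k!)^(n/k)) = (n/k) * log_2(k!) = Theta(n log k); with k = ceil(log_2 n), this is Omega(n log log n).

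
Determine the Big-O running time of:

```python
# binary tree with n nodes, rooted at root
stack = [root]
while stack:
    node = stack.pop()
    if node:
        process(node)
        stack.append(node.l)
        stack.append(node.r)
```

Time complexity: O(n).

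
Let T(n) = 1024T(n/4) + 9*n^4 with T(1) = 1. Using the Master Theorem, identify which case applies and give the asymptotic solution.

a=1024, b=4, f(n)=9*n^4.
log_4(1024) = 5 > 4.
Since f(n) = O(n^4) is polynomially smaller than n^5, Case 1 applies.
T(n) = Theta(n^5).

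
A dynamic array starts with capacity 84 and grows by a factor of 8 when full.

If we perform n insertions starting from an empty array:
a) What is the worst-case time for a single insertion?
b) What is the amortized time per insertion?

(a) Worst-case single insertion: O(n) -- when the array is full at capacity c, the resize copies all c elements, and c can be Theta(n).
(b) Resizes happen at sizes 84, 672, 5376, ... Total copy cost for n insertions: 84 + 672 + ... = O(n) (geometric series with ratio 1/8). Amortized cost per insertion: O(n)/n = O(1).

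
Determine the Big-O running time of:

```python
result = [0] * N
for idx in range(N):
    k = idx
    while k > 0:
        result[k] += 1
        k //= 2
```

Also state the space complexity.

Time complexity: O(n log n).
Space complexity: O(n).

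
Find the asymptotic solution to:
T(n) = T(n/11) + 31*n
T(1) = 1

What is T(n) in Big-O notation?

Geometric series: 31*n*(1 + 1/11 + 1/11^2 + ...) = O(n). T(n) = O(n).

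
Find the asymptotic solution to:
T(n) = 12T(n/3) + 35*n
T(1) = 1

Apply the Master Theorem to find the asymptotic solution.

a=12, b=3, f(n)=35*n. log_3(12) = 2.262. Case 1 of Master Theorem: T(n) = O(n^2.262).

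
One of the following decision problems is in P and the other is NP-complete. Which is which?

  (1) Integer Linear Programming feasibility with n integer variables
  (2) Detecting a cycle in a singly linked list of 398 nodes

(1) is NP-complete: ILP feasibility is NP-complete (LP relaxation is in P).
(2) is P: Floyd's tortoise-and-hare runs in O(n) time, O(1) space.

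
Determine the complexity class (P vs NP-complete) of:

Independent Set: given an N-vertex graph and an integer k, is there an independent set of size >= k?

This problem is NP-complete: complement of Clique (with k part of the input).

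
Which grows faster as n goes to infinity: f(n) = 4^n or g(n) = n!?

g(n) = n! grows faster: by Stirling n! ~ (n/e)^n sqrt(2*pi*n); (n/e)^n eventually dominates 4^n.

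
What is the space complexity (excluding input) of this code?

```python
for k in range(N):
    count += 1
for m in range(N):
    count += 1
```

Space complexity: O(1).
Only a constant amount of auxiliary storage is used; nothing grows with n.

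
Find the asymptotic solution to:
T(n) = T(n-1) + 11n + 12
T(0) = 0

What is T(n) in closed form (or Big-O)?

Dominant term in sum is 11*sum(i, i=1..n) = 11*n*(n+1)/2 = O(n^2).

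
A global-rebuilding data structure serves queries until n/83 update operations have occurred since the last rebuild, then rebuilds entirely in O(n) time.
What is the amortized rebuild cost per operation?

The O(n) rebuild is triggered by n/83 operations, so each contributes O(n)/(n/83) = O(83) = O(1) to the rebuild cost.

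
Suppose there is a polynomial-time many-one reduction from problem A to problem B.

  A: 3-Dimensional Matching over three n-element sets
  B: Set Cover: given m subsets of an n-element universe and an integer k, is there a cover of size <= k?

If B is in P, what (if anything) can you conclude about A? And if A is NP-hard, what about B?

A poly-time reduction A <=_p B means any A-instance can be transformed to a B-instance in poly time.
If B is in P: compose the reduction with B's poly-time algorithm to solve A in poly time, so A is in P.
If A is NP-hard: every NP problem reduces to A, which reduces to B; composing reductions, every NP problem reduces to B, so B is NP-hard.
(Here in fact A is NP-complete and B is NP-complete.)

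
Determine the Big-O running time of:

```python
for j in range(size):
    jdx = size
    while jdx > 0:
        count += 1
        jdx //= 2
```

Time complexity: O(n log n).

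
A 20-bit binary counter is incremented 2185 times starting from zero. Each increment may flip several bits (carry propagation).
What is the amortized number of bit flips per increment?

Bit i flips on every 2^i-th increment, so over 2185 increments bit i flips floor(2185/2^i) times. Summing over i: total flips < 2 * 2185. Amortized: < 2 = O(1) per increment.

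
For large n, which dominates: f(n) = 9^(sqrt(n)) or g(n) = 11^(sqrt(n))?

g(n) = 11^(sqrt(n)) grows faster: ratio is (11/9)^(sqrt(n)) -> infinity since 11/9 > 1.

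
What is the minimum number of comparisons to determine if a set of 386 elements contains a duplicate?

Determining if 386 elements are all distinct requires Omega(n log n) comparisons in the comparison model. This follows from the element distinctness lower bound.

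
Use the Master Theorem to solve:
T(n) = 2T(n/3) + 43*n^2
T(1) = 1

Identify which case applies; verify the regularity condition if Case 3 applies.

a=2, b=3, f(n)=43*n^2.
log_3(2) = 0.6309 < 2.
f(n) = Omega(n^(0.6309+epsilon)) for some epsilon > 0, so Case 3 is the candidate.
Regularity: a*f(n/b) = 2*43*(n/3)^2 = (2/9)*43*n^2 <= c*f(n) with c = 2/9 < 1. Satisfied.
Case 3: T(n) = Theta(n^2).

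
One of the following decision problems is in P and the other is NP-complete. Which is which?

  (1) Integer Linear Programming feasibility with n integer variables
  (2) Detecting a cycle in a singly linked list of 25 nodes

(1) is NP-complete: ILP feasibility is NP-complete (LP relaxation is in P).
(2) is P: Floyd's tortoise-and-hare runs in O(n) time, O(1) space.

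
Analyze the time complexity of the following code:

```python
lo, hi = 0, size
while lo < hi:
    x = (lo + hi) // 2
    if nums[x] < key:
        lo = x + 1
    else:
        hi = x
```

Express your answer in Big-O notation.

Time complexity: O(log n).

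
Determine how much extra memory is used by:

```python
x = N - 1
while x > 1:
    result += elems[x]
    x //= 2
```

Space complexity: O(1).
Only a constant amount of auxiliary storage is used; nothing grows with n.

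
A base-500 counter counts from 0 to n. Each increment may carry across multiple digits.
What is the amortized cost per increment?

Digit at position i changes every 500^i increments. Total digit changes over n increments: n * 500/(500-1) = O(n). Amortized: O(1).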